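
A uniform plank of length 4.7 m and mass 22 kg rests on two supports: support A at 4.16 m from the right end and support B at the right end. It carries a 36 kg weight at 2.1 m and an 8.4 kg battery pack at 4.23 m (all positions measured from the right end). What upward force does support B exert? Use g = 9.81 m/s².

Taking torques about support A:
Beam weight: 22 × 9.81 = 215.8 N down at 2.35 m → arm 1.81 m, τ = 215.8 × 1.81 = 390.6 N·m clockwise.
Weight: 36 × 9.81 = 353.2 N down at 2.1 m → arm 2.06 m, τ = 353.2 × 2.06 = 727.6 N·m clockwise.
Battery pack: 8.4 × 9.81 = 82.4 N down at 4.23 m → arm 0.07 m, τ = 82.4 × 0.07 = 5.768 N·m counterclockwise.
Net load moment about support A = 1112 N·m clockwise.
Reaction R at support B is upward at 0 m, arm 4.16 m → moment R × 4.16 counterclockwise.
Setting net torque to zero: R × 4.16 = 1112 → R = 267 N.

R_B ≈ 267 N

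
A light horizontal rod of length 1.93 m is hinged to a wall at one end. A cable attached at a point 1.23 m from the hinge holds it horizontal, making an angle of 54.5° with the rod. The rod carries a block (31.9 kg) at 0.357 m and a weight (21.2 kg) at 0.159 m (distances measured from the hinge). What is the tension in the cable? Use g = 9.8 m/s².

T ≈ 144 N

Sum moments about the hinge (the unknown hinge reaction has zero arm there).
Block: 31.9 × 9.8 = 312.6 N down at 0.357 m → arm 0.357 m, τ = 312.6 × 0.357 = 111.6 N·m clockwise.
Weight: 21.2 × 9.8 = 207.8 N down at 0.159 m → arm 0.159 m, τ = 207.8 × 0.159 = 33.04 N·m clockwise.
Total clockwise load moment = 144.6 N·m.
The cable tension T acts at 1.23 m; only its component perpendicular to the rod, T sinθ, produces torque. sin 54.5° = 0.8141.
Balancing moments: T × 1.23 × 0.8141 = 144.6, giving T = 144.6 / 1.001 = 144 N.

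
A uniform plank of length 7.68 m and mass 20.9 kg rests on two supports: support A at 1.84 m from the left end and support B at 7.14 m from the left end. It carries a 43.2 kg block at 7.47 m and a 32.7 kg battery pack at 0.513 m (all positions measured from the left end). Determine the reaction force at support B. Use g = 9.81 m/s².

Take moments about support A.
Beam weight: 20.9 × 9.81 = 205 N down at 3.84 m → arm 2 m, τ = 205 × 2 = 410 N·m clockwise.
Block: 43.2 × 9.81 = 423.8 N down at 7.47 m → arm 5.63 m, τ = 423.8 × 5.63 = 2386 N·m clockwise.
Battery pack: 32.7 × 9.81 = 320.8 N down at 0.513 m → arm 1.327 m, τ = 320.8 × 1.327 = 425.7 N·m counterclockwise.
Net load moment about support A = 2370 N·m clockwise.
Reaction R at support B is upward at 7.14 m, arm 5.3 m → moment R × 5.3 counterclockwise.
Setting net torque to zero: R × 5.3 = 2370 → R = 447 N.

R_B ≈ 447 N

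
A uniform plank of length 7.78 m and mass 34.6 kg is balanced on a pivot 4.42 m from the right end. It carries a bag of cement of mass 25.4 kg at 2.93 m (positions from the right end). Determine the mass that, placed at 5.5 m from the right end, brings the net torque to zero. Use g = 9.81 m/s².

m ≈ 52 kg

Sum moments about the pivot (at 4.42 m from the right end) (the support reaction has zero arm there).
Beam weight: 34.6 × 9.81 = 339.4 N down at 3.89 m → arm 0.53 m, τ = 339.4 × 0.53 = 179.9 N·m clockwise.
Bag of cement: 25.4 × 9.81 = 249.2 N down at 2.93 m → arm 1.49 m, τ = 249.2 × 1.49 = 371.3 N·m clockwise.
Net moment of known loads = 551.2 N·m clockwise.
An unknown mass m at 5.5 m has arm 1.08 m; its moment is m·g·1.08 counterclockwise.
Setting net torque to zero: m × 9.81 × 1.08 = 551.2 → m = 551.2 / (9.81 × 1.08) = 52 kg.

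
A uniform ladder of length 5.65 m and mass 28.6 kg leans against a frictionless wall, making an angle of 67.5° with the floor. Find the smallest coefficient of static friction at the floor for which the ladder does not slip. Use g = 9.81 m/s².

μ_min ≈ 0.207

Taking torques about the foot of the ladder:
Ladder weight 28.6×9.81 = 280.6 N acts at 2.825 m along the ladder; its horizontal arm is 2.825·cos67.5° = 1.081 m → τ = 303.3 N·m clockwise.
Wall normal N acts horizontally at the top; its moment arm is the height L sinθ = 5.65·sin67.5° = 5.22 m, counterclockwise.
Στ = 0 ⇒ N × 5.22 = 303.3 ⇒ N = 58.1 N.
ΣFx = 0 ⇒ f = N_wall = 58.1 N. ΣFy = 0 ⇒ N_floor = 280.6 N.
μ_min = f / N_floor = 58.1 / 280.6 = 0.207.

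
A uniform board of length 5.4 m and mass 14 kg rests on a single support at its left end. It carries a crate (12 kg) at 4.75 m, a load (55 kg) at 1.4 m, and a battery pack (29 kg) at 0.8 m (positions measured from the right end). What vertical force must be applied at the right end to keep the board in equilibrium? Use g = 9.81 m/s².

Choose the left end as the axis so the unknown pivot reaction has zero arm there.
Beam weight: 14 × 9.81 = 137.3 N down at 2.7 m → arm 2.7 m, τ = 137.3 × 2.7 = 370.7 N·m clockwise.
Crate: 12 × 9.81 = 117.7 N down at 4.75 m → arm 0.65 m, τ = 117.7 × 0.65 = 76.51 N·m clockwise.
Load: 55 × 9.81 = 539.6 N down at 1.4 m → arm 4 m, τ = 539.6 × 4 = 2158 N·m clockwise.
Battery pack: 29 × 9.81 = 284.5 N down at 0.8 m → arm 4.6 m, τ = 284.5 × 4.6 = 1309 N·m clockwise.
Net moment of the loads = 3914 N·m clockwise.
The upward force F acts at the right end, arm 5.4 m, giving F × 5.4 counterclockwise.
For rotational equilibrium, F × 5.4 = 3914, so F = 3914 / 5.4 = 725 N.

F ≈ 725 N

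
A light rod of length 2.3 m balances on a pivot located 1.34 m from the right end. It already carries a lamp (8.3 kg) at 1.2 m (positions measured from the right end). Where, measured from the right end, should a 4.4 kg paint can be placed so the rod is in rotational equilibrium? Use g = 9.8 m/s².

Taking torques about the pivot (at 1.34 m from the right end):
Lamp: 8.3 × 9.8 = 81.34 N down at 1.2 m → arm 0.14 m, τ = 81.34 × 0.14 = 11.39 N·m clockwise.
Net moment of existing loads = 11.39 N·m clockwise.
The paint can weighs 4.4 × 9.8 = 43.12 N and must supply an equal counterclockwise moment, so its lever arm about the pivot is 11.39 / 43.12 = 0.264 m.
That puts it at 1.34 + 0.264 = 1.6 m from the right end.

x ≈ 1.6 m from the right end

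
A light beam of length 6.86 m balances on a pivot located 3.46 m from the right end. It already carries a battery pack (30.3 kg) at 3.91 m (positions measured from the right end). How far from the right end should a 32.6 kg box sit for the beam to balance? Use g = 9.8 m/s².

x ≈ 3.04 m from the right end

Take moments about the pivot (at 3.46 m from the right end).
Battery pack: 30.3 × 9.8 = 296.9 N down at 3.91 m → arm 0.45 m, τ = 296.9 × 0.45 = 133.6 N·m counterclockwise.
Net moment of existing loads = 133.6 N·m counterclockwise.
The box weighs 32.6 × 9.8 = 319.5 N and must supply an equal clockwise moment, so its lever arm about the pivot is 133.6 / 319.5 = 0.418 m.
That puts it at 3.46 − 0.418 = 3.04 m from the right end.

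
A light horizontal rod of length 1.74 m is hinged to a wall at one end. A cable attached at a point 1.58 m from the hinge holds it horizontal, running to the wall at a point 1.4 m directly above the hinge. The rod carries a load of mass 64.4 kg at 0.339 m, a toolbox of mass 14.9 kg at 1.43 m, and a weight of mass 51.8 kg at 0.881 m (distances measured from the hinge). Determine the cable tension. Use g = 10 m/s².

T ≈ 847 N

Take moments about the hinge.
Load: 64.4 × 10 = 644 N down at 0.339 m → arm 0.339 m, τ = 644 × 0.339 = 218.3 N·m clockwise.
Toolbox: 14.9 × 10 = 149 N down at 1.43 m → arm 1.43 m, τ = 149 × 1.43 = 213.1 N·m clockwise.
Weight: 51.8 × 10 = 518 N down at 0.881 m → arm 0.881 m, τ = 518 × 0.881 = 456.4 N·m clockwise.
Total clockwise load moment = 887.8 N·m.
The cable tension T acts at 1.58 m; only its component perpendicular to the rod, T sinθ, produces torque. sinθ = h/√(h²+d²) = 1.4/√(1.4²+1.58²) = 0.6632.
Setting net torque to zero: T × 1.58 × 0.6632 = 887.8 → T = 887.8 / 1.048 = 847 N.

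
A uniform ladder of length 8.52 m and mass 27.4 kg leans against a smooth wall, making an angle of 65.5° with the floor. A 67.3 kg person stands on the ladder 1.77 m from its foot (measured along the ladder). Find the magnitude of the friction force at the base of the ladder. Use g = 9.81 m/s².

Taking torques about the foot of the ladder:
Ladder weight 27.4×9.81 = 268.8 N acts at 4.26 m along the ladder; its horizontal arm is 4.26·cos65.5° = 1.767 m → τ = 475 N·m clockwise.
Person: 67.3×9.81 = 660.2 N at 1.77 m → arm 0.734 m → τ = 484.6 N·m clockwise.
Wall normal N acts horizontally at the top; its moment arm is the height L sinθ = 8.52·sin65.5° = 7.753 m, counterclockwise.
For rotational equilibrium, N × 7.753 = 959.6, so N = 124 N.
ΣFx = 0: friction at the foot balances the wall's push, so f = N_wall = 124 N.

f ≈ 124 N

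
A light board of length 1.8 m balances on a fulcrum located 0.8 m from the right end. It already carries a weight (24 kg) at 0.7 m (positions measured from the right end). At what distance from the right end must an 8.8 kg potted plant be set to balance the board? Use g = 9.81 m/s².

Sum moments about the fulcrum (at 0.8 m from the right end) (the support reaction has zero arm there).
Weight: 24 × 9.81 = 235.4 N down at 0.7 m → arm 0.1 m, τ = 235.4 × 0.1 = 23.54 N·m clockwise.
Net moment of existing loads = 23.54 N·m clockwise.
The potted plant weighs 8.8 × 9.81 = 86.33 N and must supply an equal counterclockwise moment, so its lever arm about the fulcrum is 23.54 / 86.33 = 0.273 m.
That puts it at 0.8 + 0.273 = 1.07 m from the right end.

x ≈ 1.07 m from the right end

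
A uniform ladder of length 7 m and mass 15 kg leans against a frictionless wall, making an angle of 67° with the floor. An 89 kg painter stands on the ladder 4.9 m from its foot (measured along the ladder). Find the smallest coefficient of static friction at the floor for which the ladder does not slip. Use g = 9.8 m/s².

About the foot of the ladder:
Ladder weight 15×9.8 = 147 N acts at 3.5 m along the ladder; its horizontal arm is 3.5·cos67° = 1.368 m → τ = 201.1 N·m clockwise.
Painter: 89×9.8 = 872.2 N at 4.9 m → arm 1.915 m → τ = 1670 N·m clockwise.
Wall normal N acts horizontally at the top; its moment arm is the height L sinθ = 7·sin67° = 6.444 m, counterclockwise.
Balancing moments: N × 6.444 = 1871, giving N = 290.3 N.
ΣFx = 0 ⇒ f = N_wall = 290.3 N. ΣFy = 0 ⇒ N_floor = 1019 N.
μ_min = f / N_floor = 290.3 / 1019 = 0.285.

μ_min ≈ 0.285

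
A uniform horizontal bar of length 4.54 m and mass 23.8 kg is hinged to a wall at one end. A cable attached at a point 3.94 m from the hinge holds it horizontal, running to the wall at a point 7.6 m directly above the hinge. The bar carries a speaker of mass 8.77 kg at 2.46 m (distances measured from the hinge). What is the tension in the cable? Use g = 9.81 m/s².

About the hinge:
Beam weight: 23.8 × 9.81 = 233.5 N down at 2.27 m → arm 2.27 m, τ = 233.5 × 2.27 = 530 N·m clockwise.
Speaker: 8.77 × 9.81 = 86.03 N down at 2.46 m → arm 2.46 m, τ = 86.03 × 2.46 = 211.6 N·m clockwise.
Total clockwise load moment = 741.6 N·m.
The cable tension T acts at 3.94 m; only its component perpendicular to the bar, T sinθ, produces torque. sinθ = h/√(h²+d²) = 7.6/√(7.6²+3.94²) = 0.8878.
For rotational equilibrium, T × 3.94 × 0.8878 = 741.6, so T = 741.6 / 3.498 = 212 N.

T ≈ 212 N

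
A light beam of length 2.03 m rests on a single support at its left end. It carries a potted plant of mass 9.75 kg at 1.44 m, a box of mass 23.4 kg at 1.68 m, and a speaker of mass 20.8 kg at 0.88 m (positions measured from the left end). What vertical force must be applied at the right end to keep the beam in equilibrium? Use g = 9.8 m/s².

F ≈ 346 N

Taking torques about the left end:
Potted plant: 9.75 × 9.8 = 95.55 N down at 1.44 m → arm 1.44 m, τ = 95.55 × 1.44 = 137.6 N·m clockwise.
Box: 23.4 × 9.8 = 229.3 N down at 1.68 m → arm 1.68 m, τ = 229.3 × 1.68 = 385.2 N·m clockwise.
Speaker: 20.8 × 9.8 = 203.8 N down at 0.88 m → arm 0.88 m, τ = 203.8 × 0.88 = 179.3 N·m clockwise.
Net moment of the loads = 702.1 N·m clockwise.
The upward force F acts at the right end, arm 2.03 m, giving F × 2.03 counterclockwise.
Στ = 0 ⇒ F × 2.03 = 702.1 ⇒ F = 702.1 / 2.03 = 346 N.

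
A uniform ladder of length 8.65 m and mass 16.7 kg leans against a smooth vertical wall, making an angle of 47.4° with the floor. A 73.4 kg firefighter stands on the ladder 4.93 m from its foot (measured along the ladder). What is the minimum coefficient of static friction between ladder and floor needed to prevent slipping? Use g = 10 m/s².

μ_min ≈ 0.512

About the foot of the ladder:
Ladder weight 16.7×10 = 167 N acts at 4.325 m along the ladder; its horizontal arm is 4.325·cos47.4° = 2.927 m → τ = 488.8 N·m clockwise.
Firefighter: 73.4×10 = 734 N at 4.93 m → arm 3.337 m → τ = 2449 N·m clockwise.
Wall normal N acts horizontally at the top; its moment arm is the height L sinθ = 8.65·sin47.4° = 6.367 m, counterclockwise.
Balancing moments: N × 6.367 = 2938, giving N = 461.4 N.
ΣFx = 0 ⇒ f = N_wall = 461.4 N. ΣFy = 0 ⇒ N_floor = 901 N.
μ_min = f / N_floor = 461.4 / 901 = 0.512.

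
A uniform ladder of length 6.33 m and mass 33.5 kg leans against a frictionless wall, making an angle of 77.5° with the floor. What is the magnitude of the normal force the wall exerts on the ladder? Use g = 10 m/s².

N_wall ≈ 37.1 N

Take moments about the foot of the ladder.
Ladder weight 33.5×10 = 335 N acts at 3.165 m along the ladder; its horizontal arm is 3.165·cos77.5° = 0.685 m → τ = 229.5 N·m clockwise.
Wall normal N acts horizontally at the top; its moment arm is the height L sinθ = 6.33·sin77.5° = 6.18 m, counterclockwise.
Στ = 0 ⇒ N × 6.18 = 229.5 ⇒ N = 37.1 N.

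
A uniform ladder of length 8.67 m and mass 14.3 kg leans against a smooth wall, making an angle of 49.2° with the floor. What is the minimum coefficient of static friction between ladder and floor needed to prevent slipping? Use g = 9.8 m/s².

Take moments about the foot of the ladder.
Ladder weight 14.3×9.8 = 140.1 N acts at 4.335 m along the ladder; its horizontal arm is 4.335·cos49.2° = 2.833 m → τ = 396.9 N·m clockwise.
Wall normal N acts horizontally at the top; its moment arm is the height L sinθ = 8.67·sin49.2° = 6.563 m, counterclockwise.
Setting net torque to zero: N × 6.563 = 396.9 → N = 60.48 N.
ΣFx = 0 ⇒ f = N_wall = 60.48 N. ΣFy = 0 ⇒ N_floor = 140.1 N.
μ_min = f / N_floor = 60.48 / 140.1 = 0.432.

μ_min ≈ 0.432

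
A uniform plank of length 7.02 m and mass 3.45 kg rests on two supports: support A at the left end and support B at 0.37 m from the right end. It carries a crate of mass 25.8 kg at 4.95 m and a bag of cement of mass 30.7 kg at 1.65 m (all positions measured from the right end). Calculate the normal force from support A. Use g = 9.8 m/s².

Taking torques about support B:
Beam weight: 3.45 × 9.8 = 33.81 N down at 3.51 m → arm 3.14 m, τ = 33.81 × 3.14 = 106.2 N·m counterclockwise.
Crate: 25.8 × 9.8 = 252.8 N down at 4.95 m → arm 4.58 m, τ = 252.8 × 4.58 = 1158 N·m counterclockwise.
Bag of cement: 30.7 × 9.8 = 300.9 N down at 1.65 m → arm 1.28 m, τ = 300.9 × 1.28 = 385.2 N·m counterclockwise.
Net load moment about support B = 1649 N·m counterclockwise.
Reaction R at support A is upward at 7.02 m, arm 6.65 m → moment R × 6.65 clockwise.
Στ = 0 ⇒ R × 6.65 = 1649 ⇒ R = 248 N.

R_A ≈ 248 N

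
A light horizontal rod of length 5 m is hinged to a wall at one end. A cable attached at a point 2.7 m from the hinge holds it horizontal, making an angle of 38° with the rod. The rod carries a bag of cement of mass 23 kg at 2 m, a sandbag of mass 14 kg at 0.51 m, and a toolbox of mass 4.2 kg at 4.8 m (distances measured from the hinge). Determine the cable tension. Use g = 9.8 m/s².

T ≈ 432 N

Taking torques about the hinge:
Bag of cement: 23 × 9.8 = 225.4 N down at 2 m → arm 2 m, τ = 225.4 × 2 = 450.8 N·m clockwise.
Sandbag: 14 × 9.8 = 137.2 N down at 0.51 m → arm 0.51 m, τ = 137.2 × 0.51 = 69.97 N·m clockwise.
Toolbox: 4.2 × 9.8 = 41.16 N down at 4.8 m → arm 4.8 m, τ = 41.16 × 4.8 = 197.6 N·m clockwise.
Total clockwise load moment = 718.4 N·m.
The cable tension T acts at 2.7 m; only its component perpendicular to the rod, T sinθ, produces torque. sin 38° = 0.6157.
Balancing moments: T × 2.7 × 0.6157 = 718.4, giving T = 718.4 / 1.662 = 432 N.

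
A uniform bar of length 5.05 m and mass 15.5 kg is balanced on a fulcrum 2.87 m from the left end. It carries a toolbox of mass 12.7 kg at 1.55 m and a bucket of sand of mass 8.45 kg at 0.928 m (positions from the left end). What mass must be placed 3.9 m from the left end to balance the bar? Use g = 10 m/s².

m ≈ 37.4 kg

Choose the fulcrum (at 2.87 m from the left end) as the axis so the support reaction has zero arm there.
Beam weight: 15.5 × 10 = 155 N down at 2.525 m → arm 0.345 m, τ = 155 × 0.345 = 53.47 N·m counterclockwise.
Toolbox: 12.7 × 10 = 127 N down at 1.55 m → arm 1.32 m, τ = 127 × 1.32 = 167.6 N·m counterclockwise.
Bucket of sand: 8.45 × 10 = 84.5 N down at 0.928 m → arm 1.942 m, τ = 84.5 × 1.942 = 164.1 N·m counterclockwise.
Net moment of known loads = 385.2 N·m counterclockwise.
An unknown mass m at 3.9 m has arm 1.03 m; its moment is m·g·1.03 clockwise.
Setting net torque to zero: m × 10 × 1.03 = 385.2 → m = 385.2 / (10 × 1.03) = 37.4 kg.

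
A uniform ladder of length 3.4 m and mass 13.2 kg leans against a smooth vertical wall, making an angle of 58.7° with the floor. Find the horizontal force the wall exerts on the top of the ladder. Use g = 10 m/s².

N_wall ≈ 40.1 N

About the foot of the ladder:
Ladder weight 13.2×10 = 132 N acts at 1.7 m along the ladder; its horizontal arm is 1.7·cos58.7° = 0.8832 m → τ = 116.6 N·m clockwise.
Wall normal N acts horizontally at the top; its moment arm is the height L sinθ = 3.4·sin58.7° = 2.905 m, counterclockwise.
Στ = 0 ⇒ N × 2.905 = 116.6 ⇒ N = 40.1 N.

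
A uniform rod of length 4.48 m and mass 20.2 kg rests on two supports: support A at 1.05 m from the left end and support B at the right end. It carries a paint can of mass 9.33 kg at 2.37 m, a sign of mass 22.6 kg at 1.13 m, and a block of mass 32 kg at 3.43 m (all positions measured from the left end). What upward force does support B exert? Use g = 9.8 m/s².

R_B ≈ 327 N

Take moments about support A.
Beam weight: 20.2 × 9.8 = 198 N down at 2.24 m → arm 1.19 m, τ = 198 × 1.19 = 235.6 N·m clockwise.
Paint can: 9.33 × 9.8 = 91.43 N down at 2.37 m → arm 1.32 m, τ = 91.43 × 1.32 = 120.7 N·m clockwise.
Sign: 22.6 × 9.8 = 221.5 N down at 1.13 m → arm 0.08 m, τ = 221.5 × 0.08 = 17.72 N·m clockwise.
Block: 32 × 9.8 = 313.6 N down at 3.43 m → arm 2.38 m, τ = 313.6 × 2.38 = 746.4 N·m clockwise.
Net load moment about support A = 1120 N·m clockwise.
Reaction R at support B is upward at 4.48 m, arm 3.43 m → moment R × 3.43 counterclockwise.
Στ = 0 ⇒ R × 3.43 = 1120 ⇒ R = 327 N.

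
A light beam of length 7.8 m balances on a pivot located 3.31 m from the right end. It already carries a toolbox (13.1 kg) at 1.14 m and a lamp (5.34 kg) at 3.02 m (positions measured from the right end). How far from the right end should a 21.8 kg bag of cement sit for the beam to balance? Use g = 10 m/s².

x ≈ 4.69 m from the right end

Taking torques about the pivot (at 3.31 m from the right end):
Toolbox: 13.1 × 10 = 131 N down at 1.14 m → arm 2.17 m, τ = 131 × 2.17 = 284.3 N·m clockwise.
Lamp: 5.34 × 10 = 53.4 N down at 3.02 m → arm 0.29 m, τ = 53.4 × 0.29 = 15.49 N·m clockwise.
Net moment of existing loads = 299.8 N·m clockwise.
The bag of cement weighs 21.8 × 10 = 218 N and must supply an equal counterclockwise moment, so its lever arm about the pivot is 299.8 / 218 = 1.38 m.
That puts it at 3.31 + 1.38 = 4.69 m from the right end.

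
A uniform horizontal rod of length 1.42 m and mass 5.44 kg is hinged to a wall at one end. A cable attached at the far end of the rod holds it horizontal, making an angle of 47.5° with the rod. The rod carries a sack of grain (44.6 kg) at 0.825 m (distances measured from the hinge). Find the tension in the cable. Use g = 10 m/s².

Choose the hinge as the axis so the unknown hinge reaction has zero arm there.
Beam weight: 5.44 × 10 = 54.4 N down at 0.71 m → arm 0.71 m, τ = 54.4 × 0.71 = 38.62 N·m clockwise.
Sack of grain: 44.6 × 10 = 446 N down at 0.825 m → arm 0.825 m, τ = 446 × 0.825 = 367.9 N·m clockwise.
Total clockwise load moment = 406.5 N·m.
The cable tension T acts at 1.42 m; only its component perpendicular to the rod, T sinθ, produces torque. sin 47.5° = 0.7373.
Στ = 0 ⇒ T × 1.42 × 0.7373 = 406.5 ⇒ T = 406.5 / 1.047 = 388 N.

T ≈ 388 N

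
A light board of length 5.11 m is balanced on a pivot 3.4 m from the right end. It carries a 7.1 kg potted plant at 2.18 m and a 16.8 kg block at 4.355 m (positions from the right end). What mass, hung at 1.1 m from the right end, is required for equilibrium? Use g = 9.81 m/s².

m ≈ 3.21 kg

Sum moments about the pivot (at 3.4 m from the right end) (the support reaction has zero arm there).
Potted plant: 7.1 × 9.81 = 69.65 N down at 2.18 m → arm 1.22 m, τ = 69.65 × 1.22 = 84.97 N·m clockwise.
Block: 16.8 × 9.81 = 164.8 N down at 4.355 m → arm 0.955 m, τ = 164.8 × 0.955 = 157.4 N·m counterclockwise.
Net moment of known loads = 72.43 N·m counterclockwise.
An unknown mass m at 1.1 m has arm 2.3 m; its moment is m·g·2.3 clockwise.
Setting net torque to zero: m × 9.81 × 2.3 = 72.43 → m = 72.43 / (9.81 × 2.3) = 3.21 kg.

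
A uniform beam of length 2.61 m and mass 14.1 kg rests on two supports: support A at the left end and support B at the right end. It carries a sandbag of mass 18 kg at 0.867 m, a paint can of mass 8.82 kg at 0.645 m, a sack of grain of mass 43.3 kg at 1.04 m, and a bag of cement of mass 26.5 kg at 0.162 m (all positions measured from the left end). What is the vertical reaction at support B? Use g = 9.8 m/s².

R_B ≈ 334 N

Taking torques about support A:
Beam weight: 14.1 × 9.8 = 138.2 N down at 1.305 m → arm 1.305 m, τ = 138.2 × 1.305 = 180.4 N·m clockwise.
Sandbag: 18 × 9.8 = 176.4 N down at 0.867 m → arm 0.867 m, τ = 176.4 × 0.867 = 152.9 N·m clockwise.
Paint can: 8.82 × 9.8 = 86.44 N down at 0.645 m → arm 0.645 m, τ = 86.44 × 0.645 = 55.75 N·m clockwise.
Sack of grain: 43.3 × 9.8 = 424.3 N down at 1.04 m → arm 1.04 m, τ = 424.3 × 1.04 = 441.3 N·m clockwise.
Bag of cement: 26.5 × 9.8 = 259.7 N down at 0.162 m → arm 0.162 m, τ = 259.7 × 0.162 = 42.07 N·m clockwise.
Net load moment about support A = 872.4 N·m clockwise.
Reaction R at support B is upward at 2.61 m, arm 2.61 m → moment R × 2.61 counterclockwise.
Στ = 0 ⇒ R × 2.61 = 872.4 ⇒ R = 334 N.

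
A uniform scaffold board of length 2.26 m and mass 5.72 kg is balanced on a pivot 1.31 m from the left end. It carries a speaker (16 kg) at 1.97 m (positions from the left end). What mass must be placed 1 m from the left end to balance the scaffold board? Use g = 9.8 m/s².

Take moments about the pivot (at 1.31 m from the left end).
Beam weight: 5.72 × 9.8 = 56.06 N down at 1.13 m → arm 0.18 m, τ = 56.06 × 0.18 = 10.09 N·m counterclockwise.
Speaker: 16 × 9.8 = 156.8 N down at 1.97 m → arm 0.66 m, τ = 156.8 × 0.66 = 103.5 N·m clockwise.
Net moment of known loads = 93.41 N·m clockwise.
An unknown mass m at 1 m has arm 0.31 m; its moment is m·g·0.31 counterclockwise.
Στ = 0 ⇒ m × 9.8 × 0.31 = 93.41 ⇒ m = 93.41 / (9.8 × 0.31) = 30.7 kg.

m ≈ 30.7 kg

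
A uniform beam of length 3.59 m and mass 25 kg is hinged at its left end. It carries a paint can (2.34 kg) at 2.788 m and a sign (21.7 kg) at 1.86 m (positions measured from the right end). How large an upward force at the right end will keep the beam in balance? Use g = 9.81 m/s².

Sum moments about the left end (the unknown pivot reaction has zero arm there).
Beam weight: 25 × 9.81 = 245.2 N down at 1.795 m → arm 1.795 m, τ = 245.2 × 1.795 = 440.1 N·m clockwise.
Paint can: 2.34 × 9.81 = 22.96 N down at 2.788 m → arm 0.802 m, τ = 22.96 × 0.802 = 18.41 N·m clockwise.
Sign: 21.7 × 9.81 = 212.9 N down at 1.86 m → arm 1.73 m, τ = 212.9 × 1.73 = 368.3 N·m clockwise.
Net moment of the loads = 826.8 N·m clockwise.
The upward force F acts at the right end, arm 3.59 m, giving F × 3.59 counterclockwise.
For rotational equilibrium, F × 3.59 = 826.8, so F = 826.8 / 3.59 = 230 N.

F ≈ 230 N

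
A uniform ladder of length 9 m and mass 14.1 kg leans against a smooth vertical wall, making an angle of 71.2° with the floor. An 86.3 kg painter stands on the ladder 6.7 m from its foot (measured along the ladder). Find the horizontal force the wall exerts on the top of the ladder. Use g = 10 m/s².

N_wall ≈ 243 N

Taking torques about the foot of the ladder:
Ladder weight 14.1×10 = 141 N acts at 4.5 m along the ladder; its horizontal arm is 4.5·cos71.2° = 1.45 m → τ = 204.4 N·m clockwise.
Painter: 86.3×10 = 863 N at 6.7 m → arm 2.159 m → τ = 1863 N·m clockwise.
Wall normal N acts horizontally at the top; its moment arm is the height L sinθ = 9·sin71.2° = 8.52 m, counterclockwise.
Balancing moments: N × 8.52 = 2067, giving N = 243 N.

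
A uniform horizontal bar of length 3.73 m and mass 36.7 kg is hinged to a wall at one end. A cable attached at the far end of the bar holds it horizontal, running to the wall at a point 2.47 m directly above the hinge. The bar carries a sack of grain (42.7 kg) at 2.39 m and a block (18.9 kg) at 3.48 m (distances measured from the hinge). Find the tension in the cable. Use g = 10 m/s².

Take moments about the hinge.
Beam weight: 36.7 × 10 = 367 N down at 1.865 m → arm 1.865 m, τ = 367 × 1.865 = 684.5 N·m clockwise.
Sack of grain: 42.7 × 10 = 427 N down at 2.39 m → arm 2.39 m, τ = 427 × 2.39 = 1021 N·m clockwise.
Block: 18.9 × 10 = 189 N down at 3.48 m → arm 3.48 m, τ = 189 × 3.48 = 657.7 N·m clockwise.
Total clockwise load moment = 2363 N·m.
The cable tension T acts at 3.73 m; only its component perpendicular to the bar, T sinθ, produces torque. sinθ = h/√(h²+d²) = 2.47/√(2.47²+3.73²) = 0.5521.
For rotational equilibrium, T × 3.73 × 0.5521 = 2363, so T = 2363 / 2.059 = 1150 N.

T ≈ 1150 N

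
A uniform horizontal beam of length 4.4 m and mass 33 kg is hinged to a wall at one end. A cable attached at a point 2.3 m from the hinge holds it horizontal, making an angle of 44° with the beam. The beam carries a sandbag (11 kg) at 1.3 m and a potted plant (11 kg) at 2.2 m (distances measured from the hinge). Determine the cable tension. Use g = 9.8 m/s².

T ≈ 681 N

Taking torques about the hinge:
Beam weight: 33 × 9.8 = 323.4 N down at 2.2 m → arm 2.2 m, τ = 323.4 × 2.2 = 711.5 N·m clockwise.
Sandbag: 11 × 9.8 = 107.8 N down at 1.3 m → arm 1.3 m, τ = 107.8 × 1.3 = 140.1 N·m clockwise.
Potted plant: 11 × 9.8 = 107.8 N down at 2.2 m → arm 2.2 m, τ = 107.8 × 2.2 = 237.2 N·m clockwise.
Total clockwise load moment = 1089 N·m.
The cable tension T acts at 2.3 m; only its component perpendicular to the beam, T sinθ, produces torque. sin 44° = 0.6947.
For rotational equilibrium, T × 2.3 × 0.6947 = 1089, so T = 1089 / 1.598 = 681 N.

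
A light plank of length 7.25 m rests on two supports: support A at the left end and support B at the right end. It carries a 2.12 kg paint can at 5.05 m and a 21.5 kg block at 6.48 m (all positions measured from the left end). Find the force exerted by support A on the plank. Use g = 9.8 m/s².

R_A ≈ 28.7 N

Choose support B as the axis so its reaction then has zero moment arm.
Paint can: 2.12 × 9.8 = 20.78 N down at 5.05 m → arm 2.2 m, τ = 20.78 × 2.2 = 45.72 N·m counterclockwise.
Block: 21.5 × 9.8 = 210.7 N down at 6.48 m → arm 0.77 m, τ = 210.7 × 0.77 = 162.2 N·m counterclockwise.
Net load moment about support B = 207.9 N·m counterclockwise.
Reaction R at support A is upward at 0 m, arm 7.25 m → moment R × 7.25 clockwise.
Balancing moments: R × 7.25 = 207.9, giving R = 28.7 N.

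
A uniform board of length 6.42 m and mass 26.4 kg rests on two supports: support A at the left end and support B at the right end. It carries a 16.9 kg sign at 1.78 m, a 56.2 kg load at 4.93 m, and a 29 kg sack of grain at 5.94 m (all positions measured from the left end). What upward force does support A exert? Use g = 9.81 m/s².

R_A ≈ 399 N

Taking torques about support B:
Beam weight: 26.4 × 9.81 = 259 N down at 3.21 m → arm 3.21 m, τ = 259 × 3.21 = 831.4 N·m counterclockwise.
Sign: 16.9 × 9.81 = 165.8 N down at 1.78 m → arm 4.64 m, τ = 165.8 × 4.64 = 769.3 N·m counterclockwise.
Load: 56.2 × 9.81 = 551.3 N down at 4.93 m → arm 1.49 m, τ = 551.3 × 1.49 = 821.4 N·m counterclockwise.
Sack of grain: 29 × 9.81 = 284.5 N down at 5.94 m → arm 0.48 m, τ = 284.5 × 0.48 = 136.6 N·m counterclockwise.
Net load moment about support B = 2559 N·m counterclockwise.
Reaction R at support A is upward at 0 m, arm 6.42 m → moment R × 6.42 clockwise.
Balancing moments: R × 6.42 = 2559, giving R = 399 N.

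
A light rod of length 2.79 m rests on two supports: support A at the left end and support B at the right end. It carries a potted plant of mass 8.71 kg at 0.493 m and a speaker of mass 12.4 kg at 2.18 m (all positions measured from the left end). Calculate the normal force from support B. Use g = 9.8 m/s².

Sum moments about support A (its reaction then has zero moment arm).
Potted plant: 8.71 × 9.8 = 85.36 N down at 0.493 m → arm 0.493 m, τ = 85.36 × 0.493 = 42.08 N·m clockwise.
Speaker: 12.4 × 9.8 = 121.5 N down at 2.18 m → arm 2.18 m, τ = 121.5 × 2.18 = 264.9 N·m clockwise.
Net load moment about support A = 307 N·m clockwise.
Reaction R at support B is upward at 2.79 m, arm 2.79 m → moment R × 2.79 counterclockwise.
Balancing moments: R × 2.79 = 307, giving R = 110 N.

R_B ≈ 110 N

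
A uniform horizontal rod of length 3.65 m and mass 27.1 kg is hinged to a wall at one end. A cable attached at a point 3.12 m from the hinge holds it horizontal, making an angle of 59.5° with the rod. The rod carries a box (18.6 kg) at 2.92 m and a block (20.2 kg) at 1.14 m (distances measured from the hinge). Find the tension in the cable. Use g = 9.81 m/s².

T ≈ 463 N

Taking torques about the hinge:
Beam weight: 27.1 × 9.81 = 265.9 N down at 1.825 m → arm 1.825 m, τ = 265.9 × 1.825 = 485.3 N·m clockwise.
Box: 18.6 × 9.81 = 182.5 N down at 2.92 m → arm 2.92 m, τ = 182.5 × 2.92 = 532.9 N·m clockwise.
Block: 20.2 × 9.81 = 198.2 N down at 1.14 m → arm 1.14 m, τ = 198.2 × 1.14 = 225.9 N·m clockwise.
Total clockwise load moment = 1244 N·m.
The cable tension T acts at 3.12 m; only its component perpendicular to the rod, T sinθ, produces torque. sin 59.5° = 0.8616.
Balancing moments: T × 3.12 × 0.8616 = 1244, giving T = 1244 / 2.688 = 463 N.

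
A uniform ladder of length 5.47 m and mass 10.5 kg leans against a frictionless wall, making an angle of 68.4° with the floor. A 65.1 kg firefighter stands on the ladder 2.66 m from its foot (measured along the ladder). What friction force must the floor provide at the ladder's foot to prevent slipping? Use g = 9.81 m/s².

f ≈ 143 N

Taking torques about the foot of the ladder:
Ladder weight 10.5×9.81 = 103 N acts at 2.735 m along the ladder; its horizontal arm is 2.735·cos68.4° = 1.007 m → τ = 103.7 N·m clockwise.
Firefighter: 65.1×9.81 = 638.6 N at 2.66 m → arm 0.9792 m → τ = 625.3 N·m clockwise.
Wall normal N acts horizontally at the top; its moment arm is the height L sinθ = 5.47·sin68.4° = 5.086 m, counterclockwise.
For rotational equilibrium, N × 5.086 = 729, so N = 143 N.
ΣFx = 0: friction at the foot balances the wall's push, so f = N_wall = 143 N.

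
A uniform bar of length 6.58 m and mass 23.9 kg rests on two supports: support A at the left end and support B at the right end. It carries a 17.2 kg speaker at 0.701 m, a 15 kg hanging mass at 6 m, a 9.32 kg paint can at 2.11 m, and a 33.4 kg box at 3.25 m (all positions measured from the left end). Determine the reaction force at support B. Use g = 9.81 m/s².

Take moments about support A.
Beam weight: 23.9 × 9.81 = 234.5 N down at 3.29 m → arm 3.29 m, τ = 234.5 × 3.29 = 771.5 N·m clockwise.
Speaker: 17.2 × 9.81 = 168.7 N down at 0.701 m → arm 0.701 m, τ = 168.7 × 0.701 = 118.3 N·m clockwise.
Hanging mass: 15 × 9.81 = 147.2 N down at 6 m → arm 6 m, τ = 147.2 × 6 = 883.2 N·m clockwise.
Paint can: 9.32 × 9.81 = 91.43 N down at 2.11 m → arm 2.11 m, τ = 91.43 × 2.11 = 192.9 N·m clockwise.
Box: 33.4 × 9.81 = 327.7 N down at 3.25 m → arm 3.25 m, τ = 327.7 × 3.25 = 1065 N·m clockwise.
Net load moment about support A = 3031 N·m clockwise.
Reaction R at support B is upward at 6.58 m, arm 6.58 m → moment R × 6.58 counterclockwise.
Στ = 0 ⇒ R × 6.58 = 3031 ⇒ R = 461 N.

R_B ≈ 461 N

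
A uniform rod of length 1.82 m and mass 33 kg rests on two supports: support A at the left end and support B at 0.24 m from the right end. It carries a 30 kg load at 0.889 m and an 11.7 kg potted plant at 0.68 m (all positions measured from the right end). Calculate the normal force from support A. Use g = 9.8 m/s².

R_A ≈ 290 N

Taking torques about support B:
Beam weight: 33 × 9.8 = 323.4 N down at 0.91 m → arm 0.67 m, τ = 323.4 × 0.67 = 216.7 N·m counterclockwise.
Load: 30 × 9.8 = 294 N down at 0.889 m → arm 0.649 m, τ = 294 × 0.649 = 190.8 N·m counterclockwise.
Potted plant: 11.7 × 9.8 = 114.7 N down at 0.68 m → arm 0.44 m, τ = 114.7 × 0.44 = 50.47 N·m counterclockwise.
Net load moment about support B = 458 N·m counterclockwise.
Reaction R at support A is upward at 1.82 m, arm 1.58 m → moment R × 1.58 clockwise.
Setting net torque to zero: R × 1.58 = 458 → R = 290 N.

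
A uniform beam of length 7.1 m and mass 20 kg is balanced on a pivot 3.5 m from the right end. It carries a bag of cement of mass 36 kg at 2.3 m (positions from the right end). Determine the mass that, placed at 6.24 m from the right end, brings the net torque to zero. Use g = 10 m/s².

Taking torques about the pivot (at 3.5 m from the right end):
Beam weight: 20 × 10 = 200 N down at 3.55 m → arm 0.05 m, τ = 200 × 0.05 = 10 N·m counterclockwise.
Bag of cement: 36 × 10 = 360 N down at 2.3 m → arm 1.2 m, τ = 360 × 1.2 = 432 N·m clockwise.
Net moment of known loads = 422 N·m clockwise.
An unknown mass m at 6.24 m has arm 2.74 m; its moment is m·g·2.74 counterclockwise.
Στ = 0 ⇒ m × 10 × 2.74 = 422 ⇒ m = 422 / (10 × 2.74) = 15.4 kg.

m ≈ 15.4 kg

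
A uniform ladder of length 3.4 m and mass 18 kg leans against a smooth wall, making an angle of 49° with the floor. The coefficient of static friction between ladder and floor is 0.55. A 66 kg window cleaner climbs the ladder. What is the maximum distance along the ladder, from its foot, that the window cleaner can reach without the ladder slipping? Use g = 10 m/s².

d ≈ 2.27 m

About the foot of the ladder:
Ladder weight 18×10 = 180 N acts at 1.7 m along the ladder; its horizontal arm is 1.7·cos49° = 1.115 m → τ = 200.7 N·m clockwise.
Window cleaner weight 66×10 = 660 N at distance d → arm d·cos49° → τ = 660·d·0.6561 clockwise.
Wall normal N at the top has arm L sinθ = 2.566 m counterclockwise, so Στ = 0 gives N·2.566 = 200.7 + 433·d.
ΣFy = 0 ⇒ N_floor = 840 N, so the maximum friction is μ_s·N_floor = 0.55×840 = 462 N. ΣFx = 0 ⇒ N_wall = f, so at the slipping point N = 462 N.
Substituting: 462×2.566 = 200.7 + 433·d ⇒ d = (1185 − 200.7) / 433 = 2.27 m.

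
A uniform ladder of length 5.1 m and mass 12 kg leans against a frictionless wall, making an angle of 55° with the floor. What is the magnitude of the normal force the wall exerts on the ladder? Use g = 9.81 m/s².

N_wall ≈ 41.2 N

Sum moments about the foot of the ladder (the floor normal and friction both act there and drop out).
Ladder weight 12×9.81 = 117.7 N acts at 2.55 m along the ladder; its horizontal arm is 2.55·cos55° = 1.463 m → τ = 172.2 N·m clockwise.
Wall normal N acts horizontally at the top; its moment arm is the height L sinθ = 5.1·sin55° = 4.178 m, counterclockwise.
Setting net torque to zero: N × 4.178 = 172.2 → N = 41.2 N.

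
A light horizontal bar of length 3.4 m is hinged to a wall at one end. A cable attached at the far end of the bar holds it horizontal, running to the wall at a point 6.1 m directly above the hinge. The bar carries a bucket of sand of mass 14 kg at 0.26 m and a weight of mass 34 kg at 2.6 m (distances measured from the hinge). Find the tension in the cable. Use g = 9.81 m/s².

T ≈ 304 N

Sum moments about the hinge (the unknown hinge reaction has zero arm there).
Bucket of sand: 14 × 9.81 = 137.3 N down at 0.26 m → arm 0.26 m, τ = 137.3 × 0.26 = 35.7 N·m clockwise.
Weight: 34 × 9.81 = 333.5 N down at 2.6 m → arm 2.6 m, τ = 333.5 × 2.6 = 867.1 N·m clockwise.
Total clockwise load moment = 902.8 N·m.
The cable tension T acts at 3.4 m; only its component perpendicular to the bar, T sinθ, produces torque. sinθ = h/√(h²+d²) = 6.1/√(6.1²+3.4²) = 0.8735.
Balancing moments: T × 3.4 × 0.8735 = 902.8, giving T = 902.8 / 2.97 = 304 N.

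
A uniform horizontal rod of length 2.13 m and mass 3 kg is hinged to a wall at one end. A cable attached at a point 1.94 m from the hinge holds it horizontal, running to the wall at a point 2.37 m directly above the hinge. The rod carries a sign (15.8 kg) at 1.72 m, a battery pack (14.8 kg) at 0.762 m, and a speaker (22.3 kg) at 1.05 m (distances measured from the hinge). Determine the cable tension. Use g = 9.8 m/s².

T ≈ 425 N

Choose the hinge as the axis so the unknown hinge reaction has zero arm there.
Beam weight: 3 × 9.8 = 29.4 N down at 1.065 m → arm 1.065 m, τ = 29.4 × 1.065 = 31.31 N·m clockwise.
Sign: 15.8 × 9.8 = 154.8 N down at 1.72 m → arm 1.72 m, τ = 154.8 × 1.72 = 266.3 N·m clockwise.
Battery pack: 14.8 × 9.8 = 145 N down at 0.762 m → arm 0.762 m, τ = 145 × 0.762 = 110.5 N·m clockwise.
Speaker: 22.3 × 9.8 = 218.5 N down at 1.05 m → arm 1.05 m, τ = 218.5 × 1.05 = 229.4 N·m clockwise.
Total clockwise load moment = 637.5 N·m.
The cable tension T acts at 1.94 m; only its component perpendicular to the rod, T sinθ, produces torque. sinθ = h/√(h²+d²) = 2.37/√(2.37²+1.94²) = 0.7738.
Setting net torque to zero: T × 1.94 × 0.7738 = 637.5 → T = 637.5 / 1.501 = 425 N.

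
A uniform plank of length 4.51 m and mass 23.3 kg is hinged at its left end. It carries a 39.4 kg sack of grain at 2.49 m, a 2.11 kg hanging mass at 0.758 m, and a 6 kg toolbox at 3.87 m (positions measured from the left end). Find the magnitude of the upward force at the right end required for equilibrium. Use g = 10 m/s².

F ≈ 389 N

About the left end:
Beam weight: 23.3 × 10 = 233 N down at 2.255 m → arm 2.255 m, τ = 233 × 2.255 = 525.4 N·m clockwise.
Sack of grain: 39.4 × 10 = 394 N down at 2.49 m → arm 2.49 m, τ = 394 × 2.49 = 981.1 N·m clockwise.
Hanging mass: 2.11 × 10 = 21.1 N down at 0.758 m → arm 0.758 m, τ = 21.1 × 0.758 = 15.99 N·m clockwise.
Toolbox: 6 × 10 = 60 N down at 3.87 m → arm 3.87 m, τ = 60 × 3.87 = 232.2 N·m clockwise.
Net moment of the loads = 1755 N·m clockwise.
The upward force F acts at the right end, arm 4.51 m, giving F × 4.51 counterclockwise.
For rotational equilibrium, F × 4.51 = 1755, so F = 1755 / 4.51 = 389 N.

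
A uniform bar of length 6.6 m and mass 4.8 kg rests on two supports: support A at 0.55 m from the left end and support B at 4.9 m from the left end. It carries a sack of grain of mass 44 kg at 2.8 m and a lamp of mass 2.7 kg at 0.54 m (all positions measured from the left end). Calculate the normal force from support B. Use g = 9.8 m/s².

R_B ≈ 253 N

About support A:
Beam weight: 4.8 × 9.8 = 47.04 N down at 3.3 m → arm 2.75 m, τ = 47.04 × 2.75 = 129.4 N·m clockwise.
Sack of grain: 44 × 9.8 = 431.2 N down at 2.8 m → arm 2.25 m, τ = 431.2 × 2.25 = 970.2 N·m clockwise.
Lamp: 2.7 × 9.8 = 26.46 N down at 0.54 m → arm 0.01 m, τ = 26.46 × 0.01 = 0.2646 N·m counterclockwise.
Net load moment about support A = 1099 N·m clockwise.
Reaction R at support B is upward at 4.9 m, arm 4.35 m → moment R × 4.35 counterclockwise.
Setting net torque to zero: R × 4.35 = 1099 → R = 253 N.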